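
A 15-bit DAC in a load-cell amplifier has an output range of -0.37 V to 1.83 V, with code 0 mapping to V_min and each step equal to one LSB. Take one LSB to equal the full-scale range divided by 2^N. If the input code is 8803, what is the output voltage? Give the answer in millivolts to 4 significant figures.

221.0 mV

Full-scale range = 1.83 V − (-0.37 V) = 2.2 V. LSB = 2.2 V / 2^15.
V_out = V_min + code × LSB = -0.37 V + 8803 × 2.2 V / 32768
      = -0.37 V + 0.591022 V = 0.221022 V.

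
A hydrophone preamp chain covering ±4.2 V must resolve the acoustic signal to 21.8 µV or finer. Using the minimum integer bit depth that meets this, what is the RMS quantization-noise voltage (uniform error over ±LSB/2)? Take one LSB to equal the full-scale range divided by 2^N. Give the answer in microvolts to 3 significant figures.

4.63 µV

Span: 4.2 V − (-4.2 V) = 8.4 V.
Levels needed ≥ 8.4/21.8 µV = 385300. 2^19 = 524288 suffices, so N_min = 19.
One LSB is 8.4 V / 524288 = 16.022 µV.
RMS noise = LSB/√12 = 4.63 µV.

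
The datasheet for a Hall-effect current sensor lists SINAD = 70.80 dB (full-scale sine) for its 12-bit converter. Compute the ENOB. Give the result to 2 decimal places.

Inverting SNR = 6.02 N + 1.76: N_eff = (70.80 − 1.76)/6.02 = 11.4684.

11.47 bits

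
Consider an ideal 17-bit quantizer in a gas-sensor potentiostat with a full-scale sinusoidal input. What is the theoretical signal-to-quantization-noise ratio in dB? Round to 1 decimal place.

For an ideal N-bit converter with full-scale sine input, SNR = 6.02 N + 1.76 dB. SNR = 6.02 × 17 + 1.76 = 102.34 + 1.76 = 104.10 dB.

104.1 dB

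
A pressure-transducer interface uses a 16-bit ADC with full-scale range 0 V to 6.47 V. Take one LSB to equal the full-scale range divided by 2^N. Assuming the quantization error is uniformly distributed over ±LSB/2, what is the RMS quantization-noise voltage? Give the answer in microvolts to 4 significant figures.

Span = 6.47 V.
One LSB is 6.47 V / 65536 = 98.7244 µV.
RMS of a uniform error over width LSB is LSB/√12 = 28.50 µV.

28.50 µV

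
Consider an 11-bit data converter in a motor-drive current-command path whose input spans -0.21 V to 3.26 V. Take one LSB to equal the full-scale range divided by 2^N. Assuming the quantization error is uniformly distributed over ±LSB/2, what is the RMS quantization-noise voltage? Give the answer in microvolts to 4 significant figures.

Range = 3.26 − (-0.21) = 3.47 V.
LSB = 3.47 V / 2^11 = 1.69434 mV.
V_rms = LSB/√12 = 1.69434 mV / √12 = 489.1 µV.

489.1 µV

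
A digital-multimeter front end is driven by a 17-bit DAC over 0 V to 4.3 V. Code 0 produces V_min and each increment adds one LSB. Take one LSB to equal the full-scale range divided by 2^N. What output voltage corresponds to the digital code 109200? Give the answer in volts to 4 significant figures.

Full-scale range = 4.3 V. LSB = 4.3 V / 2^17.
V_out = 0 + 109200 × (4.3/131072) V
      = 0 V + 3.58246 V = 3.58246 V.

3.582 V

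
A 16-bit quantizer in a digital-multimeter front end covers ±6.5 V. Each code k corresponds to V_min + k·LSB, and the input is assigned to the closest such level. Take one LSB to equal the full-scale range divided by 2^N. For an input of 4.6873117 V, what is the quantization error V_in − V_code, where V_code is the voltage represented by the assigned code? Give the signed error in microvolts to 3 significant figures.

The full-scale span is 6.5 − (-6.5) = 13 V. LSB = 13 V / 2^16 ≈ 198.4 µV.
(4.6873117 − (-6.5)) / LSB = 11.1873117 × 65536/13 = 56397.8200. Nearest integer: k = 56398.
V_code = V_min + k × range/2^16 = -6.5 + 56398 × 13/65536 = 4.6873474121 V.
Error = V_in − V_code = 4.6873117 − (4.6873474121) = −35.7 µV.

−35.7 µV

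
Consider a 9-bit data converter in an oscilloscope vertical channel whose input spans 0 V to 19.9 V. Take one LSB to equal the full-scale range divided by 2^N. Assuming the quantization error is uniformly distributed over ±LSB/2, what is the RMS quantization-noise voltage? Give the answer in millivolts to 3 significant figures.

11.2 mV

V_FS = 19.9 V.
LSB = 19.9 V ÷ 2^9 = 19.9/512 V = 38.867 mV.
σ_q = LSB/√12 = 38.867 mV/3.4641 = 11.2 mV.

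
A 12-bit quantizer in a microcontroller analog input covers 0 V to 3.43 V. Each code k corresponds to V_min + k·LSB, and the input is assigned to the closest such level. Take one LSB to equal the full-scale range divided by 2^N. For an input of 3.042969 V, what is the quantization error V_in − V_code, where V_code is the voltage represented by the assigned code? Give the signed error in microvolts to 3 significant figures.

Span = 3.43 V. LSB = 3.43 V / 2^12 ≈ 0.8374 mV.
Position in LSBs: (3.042969 − (0)) × 4096/3.43 = 3633.8195; rounding gives k = 3634.
V_code = 0 + (3634/4096) × 3.43 = 3.043120117 V.
V_in − V_code = 3.042969 − (3.043120117) = −151 µV.

−151 µV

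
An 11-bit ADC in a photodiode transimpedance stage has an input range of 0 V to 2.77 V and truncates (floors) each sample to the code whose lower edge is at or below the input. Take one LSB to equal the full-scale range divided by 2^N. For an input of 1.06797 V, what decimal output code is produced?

V_FS = 2.77 V. LSB = 2.77 V / 2^11 ≈ 1.353 mV.
(V_in − V_min) × 2^11/range = (1.06797 − (0)) × 2048/2.77 = 789.604.
Floor → code = 789.

789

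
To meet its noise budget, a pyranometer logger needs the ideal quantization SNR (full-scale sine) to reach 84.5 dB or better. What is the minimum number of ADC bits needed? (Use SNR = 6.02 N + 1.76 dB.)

14 bits

N ≥ (84.5 − 1.76)/6.02 = 13.744 → N_min = 14.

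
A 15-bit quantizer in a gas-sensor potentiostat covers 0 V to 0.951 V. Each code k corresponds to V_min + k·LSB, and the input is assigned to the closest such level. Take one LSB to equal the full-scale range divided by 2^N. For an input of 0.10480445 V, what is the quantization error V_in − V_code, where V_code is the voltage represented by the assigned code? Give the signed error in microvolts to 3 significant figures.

+5.23 µV

V_FS = 0.951 V. LSB = 0.951 V / 2^15 ≈ 29.02 µV.
(V_in − V_min)/LSB = (0.10480445 − (0)) × 32768/0.951 = 3611.1800 → nearest code k = 3611.
Reconstructed level: 0 + 3611 × 0.951/32768 V = 0.10479922485 V.
V_in − V_code = 0.10480445 − (0.10479922485) = +5.23 µV.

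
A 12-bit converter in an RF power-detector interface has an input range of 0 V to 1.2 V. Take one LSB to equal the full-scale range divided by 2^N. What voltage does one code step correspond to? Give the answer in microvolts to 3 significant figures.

Full-scale range = 1.2 V.
Number of codes = 2^12 = 4096.
Step size = 1.2/4096 V = 293 µV.

293 µV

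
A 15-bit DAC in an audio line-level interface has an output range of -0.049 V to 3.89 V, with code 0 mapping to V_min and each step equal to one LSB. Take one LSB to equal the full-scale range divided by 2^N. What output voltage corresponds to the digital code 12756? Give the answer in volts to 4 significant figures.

1.484 V

Range = 3.89 − (-0.049) = 3.939 V. LSB = 3.939 V / 2^15.
V_out = -0.049 + 12756 × (3.939/32768) V
      = -0.049 V + 1.53338 V = 1.48438 V.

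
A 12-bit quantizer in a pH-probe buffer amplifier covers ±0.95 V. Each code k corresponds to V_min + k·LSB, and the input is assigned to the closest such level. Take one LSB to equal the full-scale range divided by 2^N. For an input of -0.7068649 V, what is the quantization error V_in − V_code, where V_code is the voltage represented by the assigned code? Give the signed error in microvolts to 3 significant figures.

+68.7 µV

Full-scale range = 0.95 V − (-0.95 V) = 1.9 V. LSB = 1.9 V / 2^12 ≈ 463.9 µV.
(-0.7068649 − (-0.95)) / LSB = 0.2431351 × 4096/1.9 = 524.1481. Nearest integer: k = 524.
Reconstructed level: -0.95 + 524 × 1.9/4096 V = -0.7069335938 V.
Error = V_in − V_code = -0.7068649 − (-0.7069335938) = +68.7 µV.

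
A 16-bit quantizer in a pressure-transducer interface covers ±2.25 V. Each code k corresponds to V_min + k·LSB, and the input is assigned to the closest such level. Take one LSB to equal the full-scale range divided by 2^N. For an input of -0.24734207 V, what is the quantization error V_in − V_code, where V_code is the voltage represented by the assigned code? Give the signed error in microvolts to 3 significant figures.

Range = 2.25 − (-2.25) = 4.5 V. LSB = 4.5 V / 2^16 ≈ 68.66 µV.
(V_in − V_min)/LSB = (-0.24734207 − (-2.25)) × 65536/4.5 = 29165.8200 → nearest code k = 29166.
Reconstructed level: -2.25 + 29166 × 4.5/65536 V = -0.24732971191 V.
e = -0.24734207 − (-0.24732971191) = −12.4 µV.

−12.4 µV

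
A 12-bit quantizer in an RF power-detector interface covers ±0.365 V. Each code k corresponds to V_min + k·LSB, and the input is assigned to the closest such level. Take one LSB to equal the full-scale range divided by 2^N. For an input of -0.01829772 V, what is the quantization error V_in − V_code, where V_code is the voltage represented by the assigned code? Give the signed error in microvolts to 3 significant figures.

+59.2 µV

The full-scale span is 0.365 − (-0.365) = 0.73 V. LSB = 0.73 V / 2^12 ≈ 178.2 µV.
(-0.01829772 − (-0.365)) / LSB = 0.34670228 × 4096/0.73 = 1945.3322. Nearest integer: k = 1945.
Reconstructed level: -0.365 + 1945 × 0.73/4096 V = -0.01835693359 V.
Error = V_in − V_code = -0.01829772 − (-0.01835693359) = +59.2 µV.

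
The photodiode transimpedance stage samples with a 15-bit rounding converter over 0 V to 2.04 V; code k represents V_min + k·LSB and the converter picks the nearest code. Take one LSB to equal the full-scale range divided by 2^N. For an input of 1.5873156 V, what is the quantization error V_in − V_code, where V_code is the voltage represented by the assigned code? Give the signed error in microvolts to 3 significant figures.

−22.0 µV

Range is 2.04 V. LSB = 2.04 V / 2^15 ≈ 62.26 µV.
Position in LSBs: (1.5873156 − (0)) × 32768/2.04 = 25496.6459; rounding gives k = 25497.
V_code = V_min + k × range/2^15 = 0 + 25497 × 2.04/32768 = 1.5873376465 V.
V_in − V_code = 1.5873156 − (1.5873376465) = −22.0 µV.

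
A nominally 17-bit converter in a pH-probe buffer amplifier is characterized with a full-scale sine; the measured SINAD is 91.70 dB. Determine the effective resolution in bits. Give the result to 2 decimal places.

ENOB = (91.70 − 1.76)/6.02 = 14.9402 bits.

14.94 bits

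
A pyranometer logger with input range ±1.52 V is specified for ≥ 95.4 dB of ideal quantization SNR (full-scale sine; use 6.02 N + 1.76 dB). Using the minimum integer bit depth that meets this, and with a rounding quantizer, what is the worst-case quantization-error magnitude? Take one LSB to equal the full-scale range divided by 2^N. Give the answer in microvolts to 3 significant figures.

Range = 1.52 − (-1.52) = 3.04 V.
Solving 6.02 N ≥ 95.4 − 1.76: N ≥ 15.555. Round up → N = 16.
One LSB is 3.04 V / 65536 = 46.387 µV.
Half an LSB is 23.2 µV.

23.2 µV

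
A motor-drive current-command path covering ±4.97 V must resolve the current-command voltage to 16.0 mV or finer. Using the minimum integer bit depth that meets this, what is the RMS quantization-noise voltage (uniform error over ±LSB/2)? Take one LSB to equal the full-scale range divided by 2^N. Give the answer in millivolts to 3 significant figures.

Full-scale range = 4.97 V − (-4.97 V) = 9.94 V.
Need 2^N ≥ 9.94 V / 16.0 mV = 621.2 → N_min = 10.
LSB = 9.94 V ÷ 2^10 = 9.94/1024 V = 9.7070 mV.
σ_q = LSB/√12 = 9.7070 mV/3.4641 = 2.80 mV.

2.80 mV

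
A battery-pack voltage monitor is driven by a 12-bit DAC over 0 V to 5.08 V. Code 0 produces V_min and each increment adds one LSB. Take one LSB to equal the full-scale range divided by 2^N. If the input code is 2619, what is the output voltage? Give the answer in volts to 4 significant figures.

3.248 V

Span = 5.08 V. LSB = 5.08 V / 2^12.
V_out = V_min + code × LSB = 0 V + 2619 × 5.08 V / 4096
      = 0 + 3.24817 = 3.24817 V.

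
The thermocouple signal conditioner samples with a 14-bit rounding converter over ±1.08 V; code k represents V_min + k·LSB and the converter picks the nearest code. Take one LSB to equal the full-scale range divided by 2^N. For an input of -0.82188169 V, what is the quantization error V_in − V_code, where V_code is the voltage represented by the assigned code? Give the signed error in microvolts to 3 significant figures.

−16.5 µV

Span: 1.08 V − (-1.08 V) = 2.16 V. LSB = 2.16 V / 2^14 ≈ 131.8 µV.
Position in LSBs: (-0.82188169 − (-1.08)) × 16384/2.16 = 1957.8752; rounding gives k = 1958.
Reconstructed level: -1.08 + 1958 × 2.16/16384 V = -0.82186523438 V.
e = -0.82188169 − (-0.82186523438) = −16.5 µV.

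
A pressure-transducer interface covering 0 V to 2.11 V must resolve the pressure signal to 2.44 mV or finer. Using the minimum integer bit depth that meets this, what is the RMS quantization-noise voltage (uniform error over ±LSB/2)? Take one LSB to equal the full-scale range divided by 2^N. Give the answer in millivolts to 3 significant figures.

Range is 2.11 V.
Levels needed ≥ 2.11/2.44 mV = 864.8. 2^10 = 1024 suffices, so N_min = 10.
LSB = 2.11 V ÷ 2^10 = 2.11/1024 V = 2.0605 mV.
RMS noise = LSB/√12 = 0.595 mV.

0.595 mV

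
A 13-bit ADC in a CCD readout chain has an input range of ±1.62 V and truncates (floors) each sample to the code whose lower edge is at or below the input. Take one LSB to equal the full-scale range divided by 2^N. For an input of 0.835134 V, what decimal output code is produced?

6207

Full-scale range = 1.62 V − (-1.62 V) = 3.24 V. LSB = 3.24 V / 2^13 ≈ 395.5 µV.
(V_in − V_min) × 2^13/range = (0.835134 − (-1.62)) × 8192/3.24 = 6207.549.
Floor → code = 6207.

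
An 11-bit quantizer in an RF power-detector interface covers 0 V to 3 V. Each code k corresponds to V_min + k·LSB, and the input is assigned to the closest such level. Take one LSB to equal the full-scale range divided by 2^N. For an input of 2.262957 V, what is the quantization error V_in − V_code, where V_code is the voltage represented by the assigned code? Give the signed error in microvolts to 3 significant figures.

−227 µV

V_FS = 3 V. LSB = 3 V / 2^11 ≈ 1.465 mV.
(V_in − V_min)/LSB = (2.262957 − (0)) × 2048/3 = 1544.8453 → nearest code k = 1545.
Reconstructed level: 0 + 1545 × 3/2048 V = 2.263183594 V.
V_in − V_code = 2.262957 − (2.263183594) = −227 µV.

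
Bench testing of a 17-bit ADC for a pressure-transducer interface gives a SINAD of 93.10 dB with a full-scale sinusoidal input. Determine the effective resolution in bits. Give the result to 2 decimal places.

15.17 bits

ENOB = (93.10 − 1.76)/6.02 = 15.1728 bits.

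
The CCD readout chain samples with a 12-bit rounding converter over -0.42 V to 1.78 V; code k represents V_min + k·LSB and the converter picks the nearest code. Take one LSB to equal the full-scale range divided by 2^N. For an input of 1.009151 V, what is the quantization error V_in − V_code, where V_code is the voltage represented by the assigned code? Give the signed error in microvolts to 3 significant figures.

−97.0 µV

Span: 1.78 V − (-0.42 V) = 2.2 V. LSB = 2.2 V / 2^12 ≈ 0.5371 mV.
(V_in − V_min)/LSB = (1.009151 − (-0.42)) × 4096/2.2 = 2660.8193 → nearest code k = 2661.
V_code = V_min + k × range/2^12 = -0.42 + 2661 × 2.2/4096 = 1.009248047 V.
e = 1.009151 − (1.009248047) = −97.0 µV.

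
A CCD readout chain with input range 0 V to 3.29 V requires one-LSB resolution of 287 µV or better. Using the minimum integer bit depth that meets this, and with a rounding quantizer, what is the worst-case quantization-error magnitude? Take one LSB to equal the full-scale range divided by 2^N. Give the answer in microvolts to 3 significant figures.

100 µV

Span = 3.29 V.
Required number of levels: 3.29/287 µV = 11463; smallest N with 2^N ≥ that is 14.
Step size = 3.29/16384 V = 200.81 µV.
|e|_max = LSB/2 = 100 µV.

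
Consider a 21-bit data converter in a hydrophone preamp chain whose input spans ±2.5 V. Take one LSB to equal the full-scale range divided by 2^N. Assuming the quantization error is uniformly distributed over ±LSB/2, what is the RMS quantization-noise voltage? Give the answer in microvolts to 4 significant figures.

The full-scale span is 2.5 − (-2.5) = 5 V.
Step size = 5/2097152 V = 2.38419 µV.
RMS of a uniform error over width LSB is LSB/√12 = 0.6883 µV.

0.6883 µV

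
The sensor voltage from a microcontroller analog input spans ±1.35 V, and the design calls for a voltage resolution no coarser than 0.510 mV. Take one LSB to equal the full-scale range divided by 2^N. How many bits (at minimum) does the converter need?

Range = 1.35 − (-1.35) = 2.7 V.
Levels needed ≥ 2.7/0.510 mV = 5294. 2^13 = 8192 suffices, so N_min = 13.

13 bits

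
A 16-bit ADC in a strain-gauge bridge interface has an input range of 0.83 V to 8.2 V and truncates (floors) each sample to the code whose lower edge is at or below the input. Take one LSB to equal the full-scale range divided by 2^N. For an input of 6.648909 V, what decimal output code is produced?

Span: 8.2 V − (0.83 V) = 7.37 V. LSB = 7.37 V / 2^16 ≈ 112.5 µV.
code = ⌊(V_in − V_min)/LSB⌋ = ⌊(V_in − V_min) × 2^16 / range⌋
     = ⌊(6.648909 − (0.83)) × 65536 / 7.37⌋ = ⌊5.818909 × 65536/7.37⌋
     = ⌊51743.286⌋ = 51743.

51743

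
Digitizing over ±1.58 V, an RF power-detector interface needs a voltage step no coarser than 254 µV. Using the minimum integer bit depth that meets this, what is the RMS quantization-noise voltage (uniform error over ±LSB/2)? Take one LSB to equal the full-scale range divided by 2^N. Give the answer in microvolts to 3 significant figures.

55.7 µV

Range = 1.58 − (-1.58) = 3.16 V.
Levels needed ≥ 3.16/254 µV = 12440. 2^14 = 16384 suffices, so N_min = 14.
LSB = 3.16 V / 2^14 = 192.87 µV.
RMS noise = LSB/√12 = 55.7 µV.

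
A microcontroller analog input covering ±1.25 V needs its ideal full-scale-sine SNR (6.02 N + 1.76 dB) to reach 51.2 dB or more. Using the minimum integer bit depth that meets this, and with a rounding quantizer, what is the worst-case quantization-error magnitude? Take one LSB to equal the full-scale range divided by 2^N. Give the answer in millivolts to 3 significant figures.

2.44 mV

Span: 1.25 V − (-1.25 V) = 2.5 V.
Solving 6.02 N ≥ 51.2 − 1.76: N ≥ 8.213. Round up → N = 9.
Step size = 2.5/512 V = 4.8828 mV.
|e|_max = LSB/2 = 2.44 mV.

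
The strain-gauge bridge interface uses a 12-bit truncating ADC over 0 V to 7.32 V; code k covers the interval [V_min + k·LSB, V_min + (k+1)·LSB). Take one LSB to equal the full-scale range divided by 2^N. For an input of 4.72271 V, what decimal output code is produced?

V_FS = 7.32 V. LSB = 7.32 V / 2^12 ≈ 1.787 mV.
(V_in − V_min) × 2^12/range = (4.72271 − (0)) × 4096/7.32 = 2642.653.
Floor → code = 2642.

2642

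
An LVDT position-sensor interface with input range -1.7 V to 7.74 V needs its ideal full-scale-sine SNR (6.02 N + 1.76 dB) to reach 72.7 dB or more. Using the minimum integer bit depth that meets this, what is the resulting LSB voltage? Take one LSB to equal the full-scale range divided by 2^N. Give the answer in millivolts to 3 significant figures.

The full-scale span is 7.74 − (-1.7) = 9.44 V.
Solving 6.02 N ≥ 72.7 − 1.76: N ≥ 11.784. Round up → N = 12.
One LSB is 9.44 V / 4096 = 2.30 mV.

2.30 mV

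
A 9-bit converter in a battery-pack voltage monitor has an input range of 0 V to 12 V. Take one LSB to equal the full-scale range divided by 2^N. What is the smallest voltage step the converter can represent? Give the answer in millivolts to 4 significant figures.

23.44 mV

Full-scale range = 12 V.
There are 2^9 = 512 steps.
LSB = 12 V / 2^9 = 23.44 mV.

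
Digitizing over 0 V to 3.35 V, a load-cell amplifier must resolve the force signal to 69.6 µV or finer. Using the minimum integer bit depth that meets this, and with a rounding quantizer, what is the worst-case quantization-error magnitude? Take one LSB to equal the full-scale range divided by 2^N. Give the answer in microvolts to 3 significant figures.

25.6 µV

V_FS = 3.35 V.
Need 2^N ≥ 3.35 V / 69.6 µV = 48130 → N_min = 16.
LSB = 3.35 V / 2^16 = 51.117 µV.
|e|_max = LSB/2 = 25.6 µV.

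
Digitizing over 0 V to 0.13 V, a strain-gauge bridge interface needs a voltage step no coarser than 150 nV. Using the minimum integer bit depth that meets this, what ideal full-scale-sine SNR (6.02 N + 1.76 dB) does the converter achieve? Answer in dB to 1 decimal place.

122.2 dB

Span = 0.13 V.
Levels needed ≥ 0.13/150 nV = 866700. 2^20 = 1048576 suffices, so N_min = 20.
SNR = 6.02 × 20 + 1.76 = 122.16 dB.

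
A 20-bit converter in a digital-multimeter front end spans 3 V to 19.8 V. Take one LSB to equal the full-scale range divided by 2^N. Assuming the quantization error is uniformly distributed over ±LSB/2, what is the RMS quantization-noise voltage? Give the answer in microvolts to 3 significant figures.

4.63 µV

Full-scale range = 19.8 V − (3 V) = 16.8 V.
Step size = 16.8/1048576 V = 16.022 µV.
RMS of a uniform error over width LSB is LSB/√12 = 4.63 µV.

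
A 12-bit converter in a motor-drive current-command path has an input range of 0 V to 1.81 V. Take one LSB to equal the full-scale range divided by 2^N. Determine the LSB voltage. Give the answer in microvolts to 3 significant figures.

Range is 1.81 V.
Number of codes = 2^12 = 4096.
LSB = 1.81 V ÷ 2^12 = 1.81/4096 V = 442 µV.

442 µV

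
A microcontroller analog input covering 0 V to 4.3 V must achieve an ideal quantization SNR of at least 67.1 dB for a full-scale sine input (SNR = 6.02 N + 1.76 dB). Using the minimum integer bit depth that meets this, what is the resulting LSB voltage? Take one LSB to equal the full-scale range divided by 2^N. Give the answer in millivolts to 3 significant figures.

V_FS = 4.3 V.
N ≥ (67.1 − 1.76)/6.02 = 10.854 → N_min = 11.
One LSB is 4.3 V / 2048 = 2.10 mV.

2.10 mV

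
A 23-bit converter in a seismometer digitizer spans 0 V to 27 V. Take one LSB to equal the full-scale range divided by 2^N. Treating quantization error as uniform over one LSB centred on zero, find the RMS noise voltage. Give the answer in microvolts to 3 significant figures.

V_FS = 27 V.
Step size = 27/8388608 V = 3.2187 µV.
RMS of a uniform error over width LSB is LSB/√12 = 0.929 µV.

0.929 µV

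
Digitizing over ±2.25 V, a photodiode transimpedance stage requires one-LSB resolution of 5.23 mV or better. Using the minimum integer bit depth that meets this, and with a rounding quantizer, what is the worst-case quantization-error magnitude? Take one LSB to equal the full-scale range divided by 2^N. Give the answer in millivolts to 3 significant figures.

2.20 mV

Full-scale range = 2.25 V − (-2.25 V) = 4.5 V.
Need 2^N ≥ 4.5 V / 5.23 mV = 860.4 → N_min = 10.
One LSB is 4.5 V / 1024 = 4.3945 mV.
Half an LSB is 2.20 mV.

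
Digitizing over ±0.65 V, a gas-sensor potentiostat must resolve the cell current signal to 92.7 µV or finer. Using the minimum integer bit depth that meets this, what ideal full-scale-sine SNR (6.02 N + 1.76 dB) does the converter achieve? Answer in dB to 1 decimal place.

Full-scale range = 0.65 V − (-0.65 V) = 1.3 V.
Required number of levels: 1.3/92.7 µV = 14024; smallest N with 2^N ≥ that is 14.
6.02(14) + 1.76 = 86.04 dB.

86.0 dB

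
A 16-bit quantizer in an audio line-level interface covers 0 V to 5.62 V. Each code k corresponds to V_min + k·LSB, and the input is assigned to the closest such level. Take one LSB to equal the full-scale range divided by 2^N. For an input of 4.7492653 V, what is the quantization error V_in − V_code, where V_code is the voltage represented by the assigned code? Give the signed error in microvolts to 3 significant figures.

V_FS = 5.62 V. LSB = 5.62 V / 2^16 ≈ 85.75 µV.
(4.7492653 − (0)) / LSB = 4.7492653 × 65536/5.62 = 55382.1798. Nearest integer: k = 55382.
Reconstructed level: 0 + 55382 × 5.62/65536 V = 4.7492498779 V.
Error = V_in − V_code = 4.7492653 − (4.7492498779) = +15.4 µV.

+15.4 µV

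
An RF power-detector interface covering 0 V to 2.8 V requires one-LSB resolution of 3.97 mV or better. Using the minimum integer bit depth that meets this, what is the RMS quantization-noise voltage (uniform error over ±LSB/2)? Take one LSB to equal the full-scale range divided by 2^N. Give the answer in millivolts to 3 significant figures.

0.789 mV

Range is 2.8 V.
Required number of levels: 2.8/3.97 mV = 705.29; smallest N with 2^N ≥ that is 10.
LSB = 2.8 V ÷ 2^10 = 2.8/1024 V = 2.7344 mV.
σ_q = LSB/√12 = 2.7344 mV/3.4641 = 0.789 mV.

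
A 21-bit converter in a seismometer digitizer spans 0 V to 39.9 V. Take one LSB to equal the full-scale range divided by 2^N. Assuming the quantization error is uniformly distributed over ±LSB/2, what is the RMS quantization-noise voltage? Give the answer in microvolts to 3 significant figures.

5.49 µV

V_FS = 39.9 V.
LSB = 39.9 V / 2^21 = 19.026 µV.
V_rms = LSB/√12 = 19.026 µV / √12 = 5.49 µV.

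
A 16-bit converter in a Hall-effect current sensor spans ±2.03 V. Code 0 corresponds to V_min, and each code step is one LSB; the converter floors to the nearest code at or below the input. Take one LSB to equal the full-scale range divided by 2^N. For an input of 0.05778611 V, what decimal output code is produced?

33700

Range = 2.03 − (-2.03) = 4.06 V. LSB = 4.06 V / 2^16 ≈ 61.95 µV.
code = ⌊(V_in − V_min)/LSB⌋ = ⌊(V_in − V_min) × 2^16 / range⌋
     = ⌊(0.05778611 − (-2.03)) × 65536 / 4.06⌋ = ⌊2.08778611 × 65536/4.06⌋
     = ⌊33700.776⌋ = 33700.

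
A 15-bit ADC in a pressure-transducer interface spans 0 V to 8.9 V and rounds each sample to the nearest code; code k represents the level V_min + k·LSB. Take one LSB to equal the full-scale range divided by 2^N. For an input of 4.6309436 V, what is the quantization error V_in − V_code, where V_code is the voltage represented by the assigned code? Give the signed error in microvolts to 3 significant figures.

+53.7 µV

Range is 8.9 V. LSB = 8.9 V / 2^15 ≈ 271.6 µV.
(V_in − V_min)/LSB = (4.6309436 − (0)) × 32768/8.9 = 17050.1977 → nearest code k = 17050.
V_code = V_min + k × range/2^15 = 0 + 17050 × 8.9/32768 = 4.6308898926 V.
V_in − V_code = 4.6309436 − (4.6308898926) = +53.7 µV.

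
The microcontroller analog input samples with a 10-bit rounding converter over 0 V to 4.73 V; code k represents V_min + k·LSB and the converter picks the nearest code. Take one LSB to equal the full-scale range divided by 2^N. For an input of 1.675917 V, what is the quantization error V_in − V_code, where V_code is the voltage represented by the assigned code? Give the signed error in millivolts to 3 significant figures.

Span = 4.73 V. LSB = 4.73 V / 2^10 ≈ 4.619 mV.
(1.675917 − (0)) / LSB = 1.675917 × 1024/4.73 = 362.8201. Nearest integer: k = 363.
V_code = V_min + k × range/2^10 = 0 + 363 × 4.73/1024 = 1.676748047 V.
Error = V_in − V_code = 1.675917 − (1.676748047) = −0.831 mV.

−0.831 mV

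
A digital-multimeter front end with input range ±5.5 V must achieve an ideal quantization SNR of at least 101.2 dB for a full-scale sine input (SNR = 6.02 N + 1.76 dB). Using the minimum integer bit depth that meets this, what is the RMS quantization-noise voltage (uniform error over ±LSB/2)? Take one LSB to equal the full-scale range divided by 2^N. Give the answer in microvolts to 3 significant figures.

24.2 µV

The full-scale span is 5.5 − (-5.5) = 11 V.
Required N = ⌈(101.2 − 1.76)/6.02⌉ = ⌈16.518⌉ = 17.
LSB = 11 V / 2^17 = 83.923 µV.
V_rms = LSB/√12 = 24.2 µV.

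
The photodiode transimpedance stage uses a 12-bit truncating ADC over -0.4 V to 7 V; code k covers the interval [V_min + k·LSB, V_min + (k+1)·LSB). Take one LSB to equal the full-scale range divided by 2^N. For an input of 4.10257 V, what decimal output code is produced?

Span: 7 V − (-0.4 V) = 7.4 V. LSB = 7.4 V / 2^12 ≈ 1.807 mV.
(V_in − V_min) × 2^12/range = (4.10257 − (-0.4)) × 4096/7.4 = 2492.233.
Floor → code = 2492.

2492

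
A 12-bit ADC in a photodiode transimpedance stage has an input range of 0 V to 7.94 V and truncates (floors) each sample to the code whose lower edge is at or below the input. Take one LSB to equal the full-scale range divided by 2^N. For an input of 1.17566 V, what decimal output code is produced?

606

Range is 7.94 V. LSB = 7.94 V / 2^12 ≈ 1.938 mV.
code = ⌊(V_in − V_min)/LSB⌋ = ⌊(V_in − V_min) × 2^12 / range⌋
     = ⌊(1.17566 − (0)) × 4096 / 7.94⌋ = ⌊1.17566 × 4096/7.94⌋
     = ⌊606.487⌋ = 606.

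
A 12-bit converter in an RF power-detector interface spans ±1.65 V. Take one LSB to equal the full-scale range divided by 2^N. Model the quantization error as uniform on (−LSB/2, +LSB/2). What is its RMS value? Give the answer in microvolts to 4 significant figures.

232.6 µV

Span: 1.65 V − (-1.65 V) = 3.3 V.
LSB = 3.3 V / 2^12 = 0.805664 mV.
RMS of a uniform error over width LSB is LSB/√12 = 232.6 µV.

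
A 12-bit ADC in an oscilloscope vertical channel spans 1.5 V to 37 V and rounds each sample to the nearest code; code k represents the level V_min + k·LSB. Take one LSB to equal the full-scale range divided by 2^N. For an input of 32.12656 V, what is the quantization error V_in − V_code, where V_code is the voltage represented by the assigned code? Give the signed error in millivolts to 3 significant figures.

The full-scale span is 37 − (1.5) = 35.5 V. LSB = 35.5 V / 2^12 ≈ 8.667 mV.
(V_in − V_min)/LSB = (32.12656 − (1.5)) × 4096/35.5 = 3533.7011 → nearest code k = 3534.
V_code = 1.5 + (3534/4096) × 35.5 = 32.12915039 V.
e = 32.12656 − (32.12915039) = −2.59 mV.

−2.59 mV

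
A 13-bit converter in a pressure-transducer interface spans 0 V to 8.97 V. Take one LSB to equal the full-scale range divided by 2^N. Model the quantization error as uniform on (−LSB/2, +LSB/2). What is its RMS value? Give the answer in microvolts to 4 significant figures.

Range is 8.97 V.
Step size = 8.97/8192 V = 1.09497 mV.
RMS of a uniform error over width LSB is LSB/√12 = 316.1 µV.

316.1 µV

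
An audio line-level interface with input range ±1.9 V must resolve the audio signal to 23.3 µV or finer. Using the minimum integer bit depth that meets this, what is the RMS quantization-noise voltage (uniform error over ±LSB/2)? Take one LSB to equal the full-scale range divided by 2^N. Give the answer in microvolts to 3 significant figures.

Span: 1.9 V − (-1.9 V) = 3.8 V.
Need 2^N ≥ 3.8 V / 23.3 µV = 163100 → N_min = 18.
LSB = 3.8 V / 2^18 = 14.496 µV.
RMS noise = LSB/√12 = 4.18 µV.

4.18 µV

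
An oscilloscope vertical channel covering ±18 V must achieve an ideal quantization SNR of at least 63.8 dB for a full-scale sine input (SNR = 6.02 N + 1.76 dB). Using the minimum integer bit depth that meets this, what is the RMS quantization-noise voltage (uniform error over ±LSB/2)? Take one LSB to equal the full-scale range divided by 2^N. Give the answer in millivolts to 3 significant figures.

Range = 18 − (-18) = 36 V.
Required N = ⌈(63.8 − 1.76)/6.02⌉ = ⌈10.306⌉ = 11.
One LSB is 36 V / 2048 = 17.578 mV.
σ_q = LSB/√12 = 17.578 mV/3.4641 = 5.07 mV.

5.07 mV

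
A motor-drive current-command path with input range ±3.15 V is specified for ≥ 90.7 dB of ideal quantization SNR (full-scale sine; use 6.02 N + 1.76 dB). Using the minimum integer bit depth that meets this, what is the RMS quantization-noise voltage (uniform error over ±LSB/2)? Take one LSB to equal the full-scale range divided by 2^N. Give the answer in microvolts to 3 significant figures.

Span: 3.15 V − (-3.15 V) = 6.3 V.
6.02 N + 1.76 ≥ 90.7 gives N ≥ 14.774, so the minimum integer is 15.
Step size = 6.3/32768 V = 192.26 µV.
RMS noise = LSB/√12 = 55.5 µV.

55.5 µV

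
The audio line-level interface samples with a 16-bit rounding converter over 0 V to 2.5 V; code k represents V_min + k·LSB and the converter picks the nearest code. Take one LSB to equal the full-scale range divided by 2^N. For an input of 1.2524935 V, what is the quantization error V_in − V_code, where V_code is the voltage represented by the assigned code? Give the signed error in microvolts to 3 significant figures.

+13.9 µV

Span = 2.5 V. LSB = 2.5 V / 2^16 ≈ 38.15 µV.
(V_in − V_min)/LSB = (1.2524935 − (0)) × 65536/2.5 = 32833.3656 → nearest code k = 32833.
V_code = 0 + (32833/65536) × 2.5 = 1.2524795532 V.
Error = V_in − V_code = 1.2524935 − (1.2524795532) = +13.9 µV.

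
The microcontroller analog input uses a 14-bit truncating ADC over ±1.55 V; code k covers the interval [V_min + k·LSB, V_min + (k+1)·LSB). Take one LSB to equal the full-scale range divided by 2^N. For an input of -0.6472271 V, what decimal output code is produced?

Span: 1.55 V − (-1.55 V) = 3.1 V. LSB = 3.1 V / 2^14 ≈ 189.2 µV.
code = ⌊(V_in − V_min)/LSB⌋ = ⌊(V_in − V_min) × 2^14 / range⌋
     = ⌊(-0.6472271 − (-1.55)) × 16384 / 3.1⌋ = ⌊0.9027729 × 16384/3.1⌋
     = ⌊4771.300⌋ = 4771.

4771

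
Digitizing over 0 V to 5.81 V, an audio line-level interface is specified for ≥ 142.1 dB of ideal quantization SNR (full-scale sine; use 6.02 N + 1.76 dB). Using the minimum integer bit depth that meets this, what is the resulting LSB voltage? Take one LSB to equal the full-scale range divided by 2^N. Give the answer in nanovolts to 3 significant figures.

346 nV

Full-scale range = 5.81 V.
Required N = ⌈(142.1 − 1.76)/6.02⌉ = ⌈23.312⌉ = 24.
One LSB is 5.81 V / 16777216 = 346 nV.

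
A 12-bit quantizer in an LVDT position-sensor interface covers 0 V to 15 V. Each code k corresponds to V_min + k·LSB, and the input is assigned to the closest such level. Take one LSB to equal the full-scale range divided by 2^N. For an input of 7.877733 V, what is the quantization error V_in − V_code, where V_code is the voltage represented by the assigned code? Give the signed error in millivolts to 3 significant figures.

Span = 15 V. LSB = 15 V / 2^12 ≈ 3.662 mV.
(7.877733 − (0)) / LSB = 7.877733 × 4096/15 = 2151.1463. Nearest integer: k = 2151.
Reconstructed level: 0 + 2151 × 15/4096 V = 7.877197266 V.
Error = V_in − V_code = 7.877733 − (7.877197266) = +0.536 mV.

+0.536 mV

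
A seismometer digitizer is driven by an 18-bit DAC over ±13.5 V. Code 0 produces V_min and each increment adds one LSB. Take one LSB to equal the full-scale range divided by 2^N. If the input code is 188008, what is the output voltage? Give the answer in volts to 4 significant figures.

5.864 V

Span: 13.5 V − (-13.5 V) = 27 V. LSB = 27 V / 2^18.
Output = V_min + (188008/262144) × range = -13.5 + 0.717194 × 27 V
      = -13.5 + 19.3642 = 5.86423 V.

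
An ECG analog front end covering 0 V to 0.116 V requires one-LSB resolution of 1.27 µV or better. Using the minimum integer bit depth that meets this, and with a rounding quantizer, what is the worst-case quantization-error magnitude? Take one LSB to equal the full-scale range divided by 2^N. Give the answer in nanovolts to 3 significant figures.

443 nV

Span = 0.116 V.
0.116 V / 1.27 µV = 91340. Since 2^16 = 65536 and 2^17 = 131072, N = 17.
LSB = 0.116 V / 2^17 = 0.88501 µV.
|e|_max = LSB/2 = 443 nV.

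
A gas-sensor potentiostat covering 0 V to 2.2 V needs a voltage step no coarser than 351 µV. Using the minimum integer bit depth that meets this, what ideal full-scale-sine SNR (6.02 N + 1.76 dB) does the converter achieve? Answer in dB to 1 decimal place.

Full-scale range = 2.2 V.
Required number of levels: 2.2/351 µV = 6267.8; smallest N with 2^N ≥ that is 13.
SNR = 6.02 × 13 + 1.76 = 80.02 dB.

80.0 dB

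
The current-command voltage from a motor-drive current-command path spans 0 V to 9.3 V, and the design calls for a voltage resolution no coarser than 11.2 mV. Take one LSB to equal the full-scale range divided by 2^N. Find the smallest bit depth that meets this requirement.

10 bits

Full-scale range = 9.3 V.
Need 2^N ≥ 9.3 V / 11.2 mV = 830.4 → N_min = 10.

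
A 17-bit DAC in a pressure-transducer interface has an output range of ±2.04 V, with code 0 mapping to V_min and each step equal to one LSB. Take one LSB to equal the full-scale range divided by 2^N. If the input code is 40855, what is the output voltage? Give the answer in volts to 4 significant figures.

-0.7683 V

The full-scale span is 2.04 − (-2.04) = 4.08 V. LSB = 4.08 V / 2^17.
V_out = -2.04 + 40855 × (4.08/131072) V
      = -2.04 V + 1.27173 V = -0.768268 V.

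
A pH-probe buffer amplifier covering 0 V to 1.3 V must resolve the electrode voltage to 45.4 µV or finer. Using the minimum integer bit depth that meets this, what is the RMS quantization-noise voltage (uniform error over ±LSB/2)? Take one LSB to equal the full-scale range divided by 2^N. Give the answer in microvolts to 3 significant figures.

V_FS = 1.3 V.
Levels needed ≥ 1.3/45.4 µV = 28630. 2^15 = 32768 suffices, so N_min = 15.
LSB = 1.3 V ÷ 2^15 = 1.3/32768 V = 39.673 µV.
σ_q = LSB/√12 = 39.673 µV/3.4641 = 11.5 µV.

11.5 µV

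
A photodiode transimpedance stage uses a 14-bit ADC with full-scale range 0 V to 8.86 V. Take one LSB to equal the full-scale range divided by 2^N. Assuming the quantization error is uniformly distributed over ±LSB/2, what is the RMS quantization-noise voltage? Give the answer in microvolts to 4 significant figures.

156.1 µV

Span = 8.86 V.
LSB = 8.86 V ÷ 2^14 = 8.86/16384 V = 0.540771 mV.
RMS of a uniform error over width LSB is LSB/√12 = 156.1 µV.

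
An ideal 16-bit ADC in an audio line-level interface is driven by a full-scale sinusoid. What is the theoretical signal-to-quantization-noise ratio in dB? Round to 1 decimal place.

98.1 dB

Ideal quantization SNR: 6.02 × 16 + 1.76 dB = 98.1 dB.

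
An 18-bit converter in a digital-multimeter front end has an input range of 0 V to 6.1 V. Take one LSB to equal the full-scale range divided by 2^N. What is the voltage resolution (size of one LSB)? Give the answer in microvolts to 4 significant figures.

Span = 6.1 V.
There are 2^18 = 262144 steps.
One LSB is 6.1 V / 262144 = 23.27 µV.

23.27 µV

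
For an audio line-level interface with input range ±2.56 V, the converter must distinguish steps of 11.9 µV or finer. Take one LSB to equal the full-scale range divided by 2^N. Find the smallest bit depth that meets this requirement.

The full-scale span is 2.56 − (-2.56) = 5.12 V.
Required number of levels: 5.12/11.9 µV = 430250; smallest N with 2^N ≥ that is 19.

19 bits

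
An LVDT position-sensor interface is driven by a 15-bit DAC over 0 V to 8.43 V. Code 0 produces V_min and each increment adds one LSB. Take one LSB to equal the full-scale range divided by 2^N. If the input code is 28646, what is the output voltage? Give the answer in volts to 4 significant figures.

V_FS = 8.43 V. LSB = 8.43 V / 2^15.
V_out = V_min + code × LSB = 0 V + 28646 × 8.43 V / 32768
      = 0 + 7.36956 = 7.36956 V.

7.370 V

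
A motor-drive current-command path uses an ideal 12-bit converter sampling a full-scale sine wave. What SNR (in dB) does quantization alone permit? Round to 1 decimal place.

SNR = 6.02·12 + 1.76 = 74.00 dB.

74.0 dB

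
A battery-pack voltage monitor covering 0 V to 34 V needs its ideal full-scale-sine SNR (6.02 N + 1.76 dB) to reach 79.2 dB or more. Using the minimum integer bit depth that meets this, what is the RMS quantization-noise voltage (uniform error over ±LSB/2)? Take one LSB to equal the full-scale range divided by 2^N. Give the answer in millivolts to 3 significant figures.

1.20 mV

Full-scale range = 34 V.
6.02 N + 1.76 ≥ 79.2 gives N ≥ 12.864, so the minimum integer is 13.
Step size = 34/8192 V = 4.1504 mV.
RMS noise = LSB/√12 = 1.20 mV.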